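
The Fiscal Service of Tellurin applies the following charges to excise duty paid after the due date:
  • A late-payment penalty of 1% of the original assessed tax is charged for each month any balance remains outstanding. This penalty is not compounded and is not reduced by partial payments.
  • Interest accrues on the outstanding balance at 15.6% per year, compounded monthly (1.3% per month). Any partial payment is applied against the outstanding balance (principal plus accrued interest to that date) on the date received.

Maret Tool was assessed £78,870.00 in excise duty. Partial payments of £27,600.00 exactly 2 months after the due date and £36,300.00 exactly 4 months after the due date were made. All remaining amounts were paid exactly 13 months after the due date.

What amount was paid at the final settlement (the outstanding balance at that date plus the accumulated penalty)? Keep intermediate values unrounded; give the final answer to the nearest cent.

£30,954.61

Balance at month 2: £78,870.0000 × (1 + 0.013)^2 = £80,933.9490…
After £27,600.00 payment: £80,933.9490… − £27,600.00 = £53,333.9490…
Balance at month 4: £53,333.9490… × (1 + 0.013)^2 = £54,729.6451…
After £36,300.00 payment: £54,729.6451… − £36,300.00 = £18,429.6451…
Balance at month 13: £18,429.6451… × (1 + 0.013)^9 = £20,701.5079…
Penalty: 13 × 1% × £78,870.00 = £10,253.10
Final settlement = outstanding balance + penalty = £20,701.5079… + £10,253.10 = £30,954.61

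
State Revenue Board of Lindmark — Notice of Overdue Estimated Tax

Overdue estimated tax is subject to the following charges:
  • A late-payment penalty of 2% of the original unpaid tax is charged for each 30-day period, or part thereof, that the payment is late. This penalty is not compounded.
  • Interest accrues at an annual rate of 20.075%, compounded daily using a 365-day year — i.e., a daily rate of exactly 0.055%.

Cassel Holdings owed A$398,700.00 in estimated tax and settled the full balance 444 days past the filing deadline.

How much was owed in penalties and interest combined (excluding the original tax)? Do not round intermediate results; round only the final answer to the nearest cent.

Penalty periods: ⌈444/30⌉ = 15; penalty = 15 × 2% × A$398,700.00 = A$119,610.00
Interest: A$398,700.00 × ((1 + 0.00055)^444 − 1) = A$398,700.00 × 0.27651393… = A$110,246.1035…
Penalties + interest = A$119,610.0000 + A$110,246.1035… = A$229,856.10

A$229,856.10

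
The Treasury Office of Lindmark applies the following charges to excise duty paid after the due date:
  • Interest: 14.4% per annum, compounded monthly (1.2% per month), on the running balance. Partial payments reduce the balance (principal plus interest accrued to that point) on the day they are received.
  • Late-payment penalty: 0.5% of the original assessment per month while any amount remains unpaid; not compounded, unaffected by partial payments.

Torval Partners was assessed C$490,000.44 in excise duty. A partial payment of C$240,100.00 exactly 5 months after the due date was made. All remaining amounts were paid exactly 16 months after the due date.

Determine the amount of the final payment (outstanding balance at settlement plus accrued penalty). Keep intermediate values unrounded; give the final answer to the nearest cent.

Balance at month 5: C$490,000.4400 × (1 + 0.012)^5 = C$520,114.5852…
After C$240,100.00 payment: C$520,114.5852… − C$240,100.00 = C$280,014.5852…
Balance at month 16: C$280,014.5852… × (1 + 0.012)^11 = C$319,276.0124…
Penalty: 16 × 0.5% × C$490,000.44 = C$39,200.04…
Final settlement = outstanding balance + penalty = C$319,276.0124… + C$39,200.04… = C$358,476.05

C$358,476.05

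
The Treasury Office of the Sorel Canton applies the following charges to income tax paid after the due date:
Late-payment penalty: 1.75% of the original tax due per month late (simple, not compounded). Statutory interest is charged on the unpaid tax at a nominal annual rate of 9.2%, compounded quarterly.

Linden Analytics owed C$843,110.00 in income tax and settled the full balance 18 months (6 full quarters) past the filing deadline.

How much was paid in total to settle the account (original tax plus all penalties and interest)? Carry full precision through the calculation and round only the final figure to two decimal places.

C$1,231,937.64

Late-payment penalty = 1.75% × C$843,110.00 × 18 mo = C$265,579.65
Interest (9.2%/yr ÷ 4 = 2.3%/quarter): C$843,110.00 × ((1 + 0.023)^6 − 1) = C$123,247.9920…
Total = C$843,110.00 + C$265,579.6500 + C$123,247.9920… = C$1,231,937.64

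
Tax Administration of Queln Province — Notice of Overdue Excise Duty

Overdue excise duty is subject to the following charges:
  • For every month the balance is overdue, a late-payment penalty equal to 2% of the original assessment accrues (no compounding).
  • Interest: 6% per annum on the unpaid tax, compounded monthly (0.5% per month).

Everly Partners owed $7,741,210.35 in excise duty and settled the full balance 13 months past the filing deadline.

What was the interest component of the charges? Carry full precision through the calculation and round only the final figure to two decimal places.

$518,554.27

Interest: $7,741,210.35 × ((1 + 0.005)^13 − 1) = $7,741,210.35 × 0.0669862… = $518,554.2719…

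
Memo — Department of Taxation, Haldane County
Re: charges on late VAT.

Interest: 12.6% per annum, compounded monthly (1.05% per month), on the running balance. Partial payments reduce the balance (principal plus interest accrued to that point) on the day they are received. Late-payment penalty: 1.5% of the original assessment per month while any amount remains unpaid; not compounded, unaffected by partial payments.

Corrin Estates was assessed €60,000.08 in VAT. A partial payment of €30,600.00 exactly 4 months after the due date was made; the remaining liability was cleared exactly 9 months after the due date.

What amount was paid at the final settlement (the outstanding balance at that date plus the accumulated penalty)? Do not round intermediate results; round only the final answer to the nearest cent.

€41,773.57

Balance at month 4: €60,000.0800 × (1 + 0.0105)^4 = €62,560.0520…
After €30,600.00 payment: €62,560.0520… − €30,600.00 = €31,960.0520…
Balance at month 9: €31,960.0520… × (1 + 0.0105)^5 = €33,673.5626…
Penalty: 9 × 1.5% × €60,000.08 = €8,100.01…
Final settlement = outstanding balance + penalty = €33,673.5626… + €8,100.01… = €41,773.57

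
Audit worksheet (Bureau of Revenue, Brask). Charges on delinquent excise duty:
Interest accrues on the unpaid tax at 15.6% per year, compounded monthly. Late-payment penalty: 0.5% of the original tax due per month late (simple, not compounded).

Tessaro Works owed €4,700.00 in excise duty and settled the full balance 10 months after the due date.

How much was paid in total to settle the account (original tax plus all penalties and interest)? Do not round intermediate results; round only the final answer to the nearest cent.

Late-payment penalty: 10 × 0.5% × €4,700.00 = €235.00
Interest (15.6%/yr ÷ 12 = 1.3%/month): €4,700.00 × ((1 + 0.013)^10 − 1) = €648.0112…
Total = €4,700.00 + €235.0000 + €648.0112… = €5,583.01

€5,583.01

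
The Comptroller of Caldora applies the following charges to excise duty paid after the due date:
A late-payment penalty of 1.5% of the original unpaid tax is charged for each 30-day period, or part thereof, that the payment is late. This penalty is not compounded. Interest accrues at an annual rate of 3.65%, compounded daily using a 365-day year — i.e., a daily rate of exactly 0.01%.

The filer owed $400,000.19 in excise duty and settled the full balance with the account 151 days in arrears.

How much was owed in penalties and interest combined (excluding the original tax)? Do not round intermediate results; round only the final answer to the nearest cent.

$42,085.55

Penalty periods: ⌈151/30⌉ = 6; penalty = 6 × 1.5% × $400,000.19 = $36,000.02…
Interest: $400,000.19 × ((1 + 0.0001)^151 − 1) = $400,000.19 × 0.01521381… = $6,085.5287…
Penalties + interest = $36,000.0171 + $6,085.5287… = $42,085.55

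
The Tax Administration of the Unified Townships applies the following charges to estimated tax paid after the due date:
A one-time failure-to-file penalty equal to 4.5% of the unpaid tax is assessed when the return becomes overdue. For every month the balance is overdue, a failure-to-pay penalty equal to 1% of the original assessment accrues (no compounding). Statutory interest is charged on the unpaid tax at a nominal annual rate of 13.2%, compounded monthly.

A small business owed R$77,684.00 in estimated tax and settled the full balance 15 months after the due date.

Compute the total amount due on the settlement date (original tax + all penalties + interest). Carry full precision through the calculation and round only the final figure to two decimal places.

Failure-to-file penalty: 4.5% × R$77,684.00 = R$3,495.78
Failure-to-pay penalty: 15 × 1% × R$77,684.00 = R$11,652.60
Interest (13.2%/yr ÷ 12 = 1.1%/month): R$77,684.00 × ((1 + 0.011)^15 − 1) = R$13,853.4718…
Total = R$77,684.00 + R$15,148.3800 + R$13,853.4718… = R$106,685.85

R$106,685.85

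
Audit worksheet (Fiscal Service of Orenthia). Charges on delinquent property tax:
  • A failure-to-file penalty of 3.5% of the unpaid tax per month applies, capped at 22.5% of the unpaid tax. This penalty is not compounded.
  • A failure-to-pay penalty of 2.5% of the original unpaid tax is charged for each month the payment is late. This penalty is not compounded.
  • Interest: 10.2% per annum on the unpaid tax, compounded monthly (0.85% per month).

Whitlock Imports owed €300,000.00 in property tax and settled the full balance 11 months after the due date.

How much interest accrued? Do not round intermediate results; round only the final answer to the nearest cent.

€29,273.05

Interest: €300,000.00 × ((1 + 0.0085)^11 − 1) = €300,000.00 × 0.0975768… = €29,273.0472…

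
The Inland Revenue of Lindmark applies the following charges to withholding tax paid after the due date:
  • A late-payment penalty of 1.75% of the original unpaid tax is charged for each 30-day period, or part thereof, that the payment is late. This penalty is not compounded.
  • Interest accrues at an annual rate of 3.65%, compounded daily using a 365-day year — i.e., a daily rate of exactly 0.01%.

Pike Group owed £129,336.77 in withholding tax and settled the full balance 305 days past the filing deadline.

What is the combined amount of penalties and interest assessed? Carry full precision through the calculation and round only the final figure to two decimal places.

Penalty periods: ⌈305/30⌉ = 11; penalty = 11 × 1.75% × £129,336.77 = £24,897.33…
Interest: £129,336.77 × ((1 + 0.0001)^305 − 1) = £129,336.77 × 0.03096832… = £4,005.3422…
Penalties + interest = £24,897.3282… + £4,005.3422… = £28,902.67

£28,902.67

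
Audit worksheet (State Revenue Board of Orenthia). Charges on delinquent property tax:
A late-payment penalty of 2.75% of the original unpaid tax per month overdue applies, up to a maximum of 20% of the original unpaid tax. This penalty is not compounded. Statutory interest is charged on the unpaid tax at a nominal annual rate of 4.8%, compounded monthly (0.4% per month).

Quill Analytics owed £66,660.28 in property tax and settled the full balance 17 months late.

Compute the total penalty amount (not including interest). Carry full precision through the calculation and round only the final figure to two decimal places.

£13,332.06

Penalty (uncapped): 17 × 2.75% × £66,660.28 = £31,163.68…; cap = 20% × £66,660.28 = £13,332.06… → penalty = £13,332.06…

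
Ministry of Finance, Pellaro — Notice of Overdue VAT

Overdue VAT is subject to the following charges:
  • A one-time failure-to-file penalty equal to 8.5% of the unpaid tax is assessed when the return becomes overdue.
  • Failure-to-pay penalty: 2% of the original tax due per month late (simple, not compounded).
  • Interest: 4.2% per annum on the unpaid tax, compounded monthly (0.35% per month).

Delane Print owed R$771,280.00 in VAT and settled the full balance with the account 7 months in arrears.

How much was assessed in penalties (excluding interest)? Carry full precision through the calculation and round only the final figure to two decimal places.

R$173,538.00

Failure-to-file penalty: 8.5% × R$771,280.00 = R$65,558.80
Failure-to-pay penalty = 2% × R$771,280.00 × 7 mo = R$107,979.20
Total penalty = R$65,558.80 + R$107,979.20 = R$173,538.00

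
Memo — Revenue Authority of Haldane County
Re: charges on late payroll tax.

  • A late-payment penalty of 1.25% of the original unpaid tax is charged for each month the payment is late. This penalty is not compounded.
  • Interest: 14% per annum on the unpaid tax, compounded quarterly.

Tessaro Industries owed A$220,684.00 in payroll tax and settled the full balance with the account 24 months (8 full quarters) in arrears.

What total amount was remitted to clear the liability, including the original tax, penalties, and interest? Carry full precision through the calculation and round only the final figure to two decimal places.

A$356,803.89

Late-payment penalty = 1.25% × A$220,684.00 × 24 mo = A$66,205.20
Interest (14%/yr ÷ 4 = 3.5%/quarter): A$220,684.00 × ((1 + 0.035)^8 − 1) = A$69,914.6855…
Total = A$220,684.00 + A$66,205.2000 + A$69,914.6855… = A$356,803.89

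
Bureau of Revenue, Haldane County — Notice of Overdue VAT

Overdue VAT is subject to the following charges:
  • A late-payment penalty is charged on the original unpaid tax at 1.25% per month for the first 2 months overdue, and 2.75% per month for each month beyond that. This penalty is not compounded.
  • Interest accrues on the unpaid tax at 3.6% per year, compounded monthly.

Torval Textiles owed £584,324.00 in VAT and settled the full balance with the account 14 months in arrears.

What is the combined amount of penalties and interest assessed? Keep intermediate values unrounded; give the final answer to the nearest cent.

Penalty, months 1–2: 2 × 1.25% × £584,324.00 = £14,608.10
Penalty, months 3–14: 12 × 2.75% × £584,324.00 = £192,826.92
Interest (3.6%/yr ÷ 12 = 0.3%/month): £584,324.00 × ((1 + 0.003)^14 − 1) = £25,025.9598…
Penalties + interest = £207,435.0200 + £25,025.9598… = £232,460.98

£232,460.98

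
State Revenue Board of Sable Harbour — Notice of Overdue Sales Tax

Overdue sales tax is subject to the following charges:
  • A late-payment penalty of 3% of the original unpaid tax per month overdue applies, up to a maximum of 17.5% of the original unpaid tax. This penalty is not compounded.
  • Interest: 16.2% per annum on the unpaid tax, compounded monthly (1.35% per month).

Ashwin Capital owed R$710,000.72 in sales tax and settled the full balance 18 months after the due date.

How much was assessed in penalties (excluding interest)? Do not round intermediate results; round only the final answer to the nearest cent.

Penalty (uncapped): 18 × 3% × R$710,000.72 = R$383,400.39…; cap = 17.5% × R$710,000.72 = R$124,250.13… → penalty = R$124,250.13…

R$124,250.13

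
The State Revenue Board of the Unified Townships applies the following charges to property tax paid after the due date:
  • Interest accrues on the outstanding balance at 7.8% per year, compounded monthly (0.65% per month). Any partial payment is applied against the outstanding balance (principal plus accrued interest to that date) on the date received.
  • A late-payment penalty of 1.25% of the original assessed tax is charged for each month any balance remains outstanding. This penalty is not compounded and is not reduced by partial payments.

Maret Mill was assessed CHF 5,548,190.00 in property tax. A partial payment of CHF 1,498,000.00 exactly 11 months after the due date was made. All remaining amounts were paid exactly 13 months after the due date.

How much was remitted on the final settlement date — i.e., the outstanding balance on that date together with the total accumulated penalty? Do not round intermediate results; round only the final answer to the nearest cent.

CHF 5,419,782.63

Balance at month 11: CHF 5,548,190.0000 × (1 + 0.0065)^11 = CHF 5,958,032.8956…
After CHF 1,498,000.00 payment: CHF 5,958,032.8956… − CHF 1,498,000.00 = CHF 4,460,032.8956…
Balance at month 13: CHF 4,460,032.8956… × (1 + 0.0065)^2 = CHF 4,518,201.7596…
Penalty: 13 × 1.25% × CHF 5,548,190.00 = CHF 901,580.88…
Final settlement = outstanding balance + penalty = CHF 4,518,201.7596… + CHF 901,580.88… = CHF 5,419,782.63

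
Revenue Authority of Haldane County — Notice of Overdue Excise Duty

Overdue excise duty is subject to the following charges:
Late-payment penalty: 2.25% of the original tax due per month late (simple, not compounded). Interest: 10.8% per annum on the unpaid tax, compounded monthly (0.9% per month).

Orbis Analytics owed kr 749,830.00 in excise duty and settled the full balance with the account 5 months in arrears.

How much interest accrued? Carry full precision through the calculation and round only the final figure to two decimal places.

Interest: kr 749,830.00 × ((1 + 0.009)^5 − 1) = kr 749,830.00 × 0.0458173… = kr 34,355.2032…

kr 34,355.20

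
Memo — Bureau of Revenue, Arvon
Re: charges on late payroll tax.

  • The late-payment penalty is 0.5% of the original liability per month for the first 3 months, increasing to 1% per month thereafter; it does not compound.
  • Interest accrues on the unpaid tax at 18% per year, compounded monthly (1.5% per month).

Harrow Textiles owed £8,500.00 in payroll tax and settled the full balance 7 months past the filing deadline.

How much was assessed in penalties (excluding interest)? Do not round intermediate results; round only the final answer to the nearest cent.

£467.50

Penalty, months 1–3: 3 × 0.5% × £8,500.00 = £127.50
Penalty, months 4–7: 4 × 1% × £8,500.00 = £340.00
Total penalty = £127.50 + £340.00 = £467.50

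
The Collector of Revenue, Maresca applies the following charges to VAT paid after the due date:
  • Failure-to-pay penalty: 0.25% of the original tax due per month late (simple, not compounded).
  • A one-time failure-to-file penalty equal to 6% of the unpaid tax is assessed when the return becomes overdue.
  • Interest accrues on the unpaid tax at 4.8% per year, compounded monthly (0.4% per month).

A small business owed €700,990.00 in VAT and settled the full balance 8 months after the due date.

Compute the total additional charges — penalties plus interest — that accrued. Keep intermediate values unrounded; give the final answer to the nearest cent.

€78,827.45

Failure-to-file penalty: 6% × €700,990.00 = €42,059.40
Failure-to-pay penalty = 0.25% × €700,990.00 × 8 mo = €14,019.80
Interest: €700,990.00 × ((1 + 0.004)^8 − 1) = €700,990.00 × 0.0324516… = €22,748.2485…
Penalties + interest = €56,079.2000 + €22,748.2485… = €78,827.45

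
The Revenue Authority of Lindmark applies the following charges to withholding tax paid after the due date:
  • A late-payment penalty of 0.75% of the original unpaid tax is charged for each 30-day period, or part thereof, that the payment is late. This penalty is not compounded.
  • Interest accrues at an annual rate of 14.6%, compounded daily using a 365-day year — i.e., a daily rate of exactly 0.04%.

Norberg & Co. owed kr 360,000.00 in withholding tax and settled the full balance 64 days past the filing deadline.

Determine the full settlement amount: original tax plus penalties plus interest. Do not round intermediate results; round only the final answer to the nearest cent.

Penalty periods: ⌈64/30⌉ = 3; penalty = 3 × 0.75% × kr 360,000.00 = kr 8,100.00
Interest: kr 360,000.00 × ((1 + 0.0004)^64 − 1) = kr 360,000.00 × 0.02592524… = kr 9,333.0874…
Total = kr 360,000.00 + kr 8,100.0000 + kr 9,333.0874… = kr 377,433.09

kr 377,433.09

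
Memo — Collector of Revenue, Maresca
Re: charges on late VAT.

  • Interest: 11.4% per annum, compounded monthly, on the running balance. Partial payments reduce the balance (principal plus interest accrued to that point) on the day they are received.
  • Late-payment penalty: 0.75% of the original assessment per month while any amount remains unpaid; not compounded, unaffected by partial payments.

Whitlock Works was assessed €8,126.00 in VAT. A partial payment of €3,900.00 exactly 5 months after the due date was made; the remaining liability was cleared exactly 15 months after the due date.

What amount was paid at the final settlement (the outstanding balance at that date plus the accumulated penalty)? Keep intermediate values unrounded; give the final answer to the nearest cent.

€5,991.65

Monthly rate = 11.4% ÷ 12 = 0.95%
Balance at month 5: €8,126.0000 × (1 + 0.0095)^5 = €8,519.3887…
After €3,900.00 payment: €8,519.3887… − €3,900.00 = €4,619.3887…
Balance at month 15: €4,619.3887… × (1 + 0.0095)^10 = €5,077.4744…
Penalty: 15 × 0.75% × €8,126.00 = €914.18…
Final settlement = outstanding balance + penalty = €5,077.4744… + €914.18… = €5,991.65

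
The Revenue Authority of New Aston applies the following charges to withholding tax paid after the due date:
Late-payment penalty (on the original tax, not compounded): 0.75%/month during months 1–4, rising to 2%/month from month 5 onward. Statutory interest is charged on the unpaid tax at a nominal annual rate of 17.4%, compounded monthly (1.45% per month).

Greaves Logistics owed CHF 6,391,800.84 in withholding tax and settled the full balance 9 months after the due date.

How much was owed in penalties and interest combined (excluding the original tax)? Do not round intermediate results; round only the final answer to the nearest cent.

CHF 1,715,116.62

Penalty, months 1–4: 4 × 0.75% × CHF 6,391,800.84 = CHF 191,754.03…
Penalty, months 5–9: 5 × 2% × CHF 6,391,800.84 = CHF 639,180.08…
Interest: CHF 6,391,800.84 × ((1 + 0.0145)^9 − 1) = CHF 6,391,800.84 × 0.1383307… = CHF 884,182.5138…
Penalties + interest = CHF 830,934.1092 + CHF 884,182.5138… = CHF 1,715,116.62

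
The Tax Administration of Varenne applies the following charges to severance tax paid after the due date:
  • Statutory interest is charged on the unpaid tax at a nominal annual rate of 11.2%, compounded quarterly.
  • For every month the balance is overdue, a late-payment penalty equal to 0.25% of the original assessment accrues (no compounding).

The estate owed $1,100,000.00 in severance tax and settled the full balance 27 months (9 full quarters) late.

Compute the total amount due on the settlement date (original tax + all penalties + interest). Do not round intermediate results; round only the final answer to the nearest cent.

$1,484,612.39

Late-payment penalty = 0.25% × $1,100,000.00 × 27 mo = $74,250.00
Interest (11.2%/yr ÷ 4 = 2.8%/quarter): $1,100,000.00 × ((1 + 0.028)^9 − 1) = $310,362.3865…
Total = $1,100,000.00 + $74,250.0000 + $310,362.3865… = $1,484,612.39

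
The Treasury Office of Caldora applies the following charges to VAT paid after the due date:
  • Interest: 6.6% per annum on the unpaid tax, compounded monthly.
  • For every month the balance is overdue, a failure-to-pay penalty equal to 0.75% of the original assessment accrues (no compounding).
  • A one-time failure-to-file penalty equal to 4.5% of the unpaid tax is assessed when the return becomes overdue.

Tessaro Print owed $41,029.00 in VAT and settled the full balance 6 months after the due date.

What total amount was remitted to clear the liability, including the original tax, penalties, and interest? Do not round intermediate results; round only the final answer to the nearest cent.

$46,094.32

Failure-to-file penalty: 4.5% × $41,029.00 = $1,846.31…
Failure-to-pay penalty: 6 × 0.75% × $41,029.00 = $1,846.31…
Interest (6.6%/yr ÷ 12 = 0.55%/month): $41,029.00 × ((1 + 0.0055)^6 − 1) = $1,372.7110…
Total = $41,029.00 + $3,692.6100 + $1,372.7110… = $46,094.32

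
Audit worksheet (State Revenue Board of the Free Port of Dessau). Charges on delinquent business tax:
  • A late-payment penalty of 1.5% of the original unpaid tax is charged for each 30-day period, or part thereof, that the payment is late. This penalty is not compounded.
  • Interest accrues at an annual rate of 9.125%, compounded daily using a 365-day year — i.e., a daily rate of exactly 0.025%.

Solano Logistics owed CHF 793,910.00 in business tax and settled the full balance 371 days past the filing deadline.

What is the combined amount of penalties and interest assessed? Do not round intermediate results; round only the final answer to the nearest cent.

CHF 231,960.40

Penalty periods: ⌈371/30⌉ = 13; penalty = 13 × 1.5% × CHF 793,910.00 = CHF 154,812.45
Interest: CHF 793,910.00 × ((1 + 0.00025)^371 − 1) = CHF 793,910.00 × 0.09717469… = CHF 77,147.9548…
Penalties + interest = CHF 154,812.4500 + CHF 77,147.9548… = CHF 231,960.40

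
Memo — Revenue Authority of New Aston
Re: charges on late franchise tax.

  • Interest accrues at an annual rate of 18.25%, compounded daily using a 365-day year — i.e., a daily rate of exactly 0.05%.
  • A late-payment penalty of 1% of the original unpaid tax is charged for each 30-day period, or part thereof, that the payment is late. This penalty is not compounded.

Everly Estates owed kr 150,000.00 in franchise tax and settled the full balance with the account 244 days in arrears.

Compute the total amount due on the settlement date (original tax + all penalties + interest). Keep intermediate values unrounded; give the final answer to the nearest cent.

Penalty periods: ⌈244/30⌉ = 9; penalty = 9 × 1% × kr 150,000.00 = kr 13,500.00
Interest: kr 150,000.00 × ((1 + 0.0005)^244 − 1) = kr 150,000.00 × 0.12971966… = kr 19,457.9484…
Total = kr 150,000.00 + kr 13,500.0000 + kr 19,457.9484… = kr 182,957.95

kr 182,957.95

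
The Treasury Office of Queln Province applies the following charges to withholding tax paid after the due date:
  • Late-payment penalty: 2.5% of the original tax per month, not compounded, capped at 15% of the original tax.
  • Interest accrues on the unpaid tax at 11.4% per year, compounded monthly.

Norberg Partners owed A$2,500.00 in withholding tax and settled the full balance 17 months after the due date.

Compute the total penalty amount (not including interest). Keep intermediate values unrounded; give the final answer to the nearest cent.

A$375.00

Penalty (uncapped): 17 × 2.5% × A$2,500.00 = A$1,062.50; cap = 15% × A$2,500.00 = A$375.00 → penalty = A$375.00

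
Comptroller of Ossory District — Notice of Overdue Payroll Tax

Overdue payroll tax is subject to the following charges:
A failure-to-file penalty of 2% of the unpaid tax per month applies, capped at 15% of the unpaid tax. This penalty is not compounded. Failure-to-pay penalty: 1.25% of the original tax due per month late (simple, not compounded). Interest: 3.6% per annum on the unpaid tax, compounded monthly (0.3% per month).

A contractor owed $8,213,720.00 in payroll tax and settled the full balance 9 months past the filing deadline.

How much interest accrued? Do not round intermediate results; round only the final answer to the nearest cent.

Interest: $8,213,720.00 × ((1 + 0.003)^9 − 1) = $8,213,720.00 × 0.0273263… = $224,450.3981…

$224,450.40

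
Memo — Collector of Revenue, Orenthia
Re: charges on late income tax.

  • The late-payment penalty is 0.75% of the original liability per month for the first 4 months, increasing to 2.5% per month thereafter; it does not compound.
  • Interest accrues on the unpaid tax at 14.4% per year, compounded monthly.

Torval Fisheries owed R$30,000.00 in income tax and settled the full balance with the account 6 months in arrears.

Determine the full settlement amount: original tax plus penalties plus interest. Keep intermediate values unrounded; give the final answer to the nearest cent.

R$34,625.85

Penalty, months 1–4: 4 × 0.75% × R$30,000.00 = R$900.00
Penalty, months 5–6: 2 × 2.5% × R$30,000.00 = R$1,500.00
Interest (14.4%/yr ÷ 12 = 1.2%/month): R$30,000.00 × ((1 + 0.012)^6 − 1) = R$2,225.8462…
Total = R$30,000.00 + R$2,400.0000 + R$2,225.8462… = R$34,625.85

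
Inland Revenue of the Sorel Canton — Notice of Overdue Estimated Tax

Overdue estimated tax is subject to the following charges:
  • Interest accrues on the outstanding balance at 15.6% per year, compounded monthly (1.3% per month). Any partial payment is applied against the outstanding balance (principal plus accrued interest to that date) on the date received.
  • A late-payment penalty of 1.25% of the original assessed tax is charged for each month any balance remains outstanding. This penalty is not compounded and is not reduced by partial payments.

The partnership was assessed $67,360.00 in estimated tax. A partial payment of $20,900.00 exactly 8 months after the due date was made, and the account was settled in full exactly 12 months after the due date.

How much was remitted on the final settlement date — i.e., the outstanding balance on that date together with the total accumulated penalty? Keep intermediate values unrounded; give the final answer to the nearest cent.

$66,748.85

Balance at month 8: $67,360.0000 × (1 + 0.013)^8 = $74,692.6110…
After $20,900.00 payment: $74,692.6110… − $20,900.00 = $53,792.6110…
Balance at month 12: $53,792.6110… × (1 + 0.013)^4 = $56,644.8468…
Penalty: 12 × 1.25% × $67,360.00 = $10,104.00
Final settlement = outstanding balance + penalty = $56,644.8468… + $10,104.00 = $66,748.85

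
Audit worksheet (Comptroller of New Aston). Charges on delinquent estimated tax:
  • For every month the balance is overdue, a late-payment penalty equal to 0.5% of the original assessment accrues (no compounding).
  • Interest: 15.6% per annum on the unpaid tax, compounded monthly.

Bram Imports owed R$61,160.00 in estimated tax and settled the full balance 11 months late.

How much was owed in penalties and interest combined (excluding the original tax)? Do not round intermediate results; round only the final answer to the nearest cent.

R$12,700.92

Late-payment penalty: 11 × 0.5% × R$61,160.00 = R$3,363.80
Interest (15.6%/yr ÷ 12 = 1.3%/month): R$61,160.00 × ((1 + 0.013)^11 − 1) = R$9,337.1201…
Penalties + interest = R$3,363.8000 + R$9,337.1201… = R$12,700.92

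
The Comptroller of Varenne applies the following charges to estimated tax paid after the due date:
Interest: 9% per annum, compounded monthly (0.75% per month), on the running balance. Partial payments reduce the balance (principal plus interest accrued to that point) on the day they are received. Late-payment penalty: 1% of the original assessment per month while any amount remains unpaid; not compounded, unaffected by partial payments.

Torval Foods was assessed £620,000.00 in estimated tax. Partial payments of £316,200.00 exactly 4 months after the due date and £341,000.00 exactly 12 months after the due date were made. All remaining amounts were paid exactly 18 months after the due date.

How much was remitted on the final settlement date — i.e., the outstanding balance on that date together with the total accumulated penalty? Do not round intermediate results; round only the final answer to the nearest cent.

Balance at month 4: £620,000.0000 × (1 + 0.0075)^4 = £638,810.2982…
After £316,200.00 payment: £638,810.2982… − £316,200.00 = £322,610.2982…
Balance at month 12: £322,610.2982… × (1 + 0.0075)^8 = £342,482.7209…
After £341,000.00 payment: £342,482.7209… − £341,000.00 = £1,482.7209…
Balance at month 18: £1,482.7209… × (1 + 0.0075)^6 = £1,550.7069…
Penalty: 18 × 1% × £620,000.00 = £111,600.00
Final settlement = outstanding balance + penalty = £1,550.7069… + £111,600.00 = £113,150.71

£113,150.71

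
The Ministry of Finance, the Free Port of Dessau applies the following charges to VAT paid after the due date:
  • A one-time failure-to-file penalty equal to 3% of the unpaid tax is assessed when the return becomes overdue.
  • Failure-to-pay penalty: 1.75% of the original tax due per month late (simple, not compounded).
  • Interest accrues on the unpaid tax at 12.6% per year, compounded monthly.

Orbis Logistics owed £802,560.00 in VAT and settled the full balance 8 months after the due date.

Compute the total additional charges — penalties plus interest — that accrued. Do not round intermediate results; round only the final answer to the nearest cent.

£206,380.46

Failure-to-file penalty: 3% × £802,560.00 = £24,076.80
Failure-to-pay penalty: 8 × 1.75% × £802,560.00 = £112,358.40
Interest (12.6%/yr ÷ 12 = 1.05%/month): £802,560.00 × ((1 + 0.0105)^8 − 1) = £69,945.2589…
Penalties + interest = £136,435.2000 + £69,945.2589… = £206,380.46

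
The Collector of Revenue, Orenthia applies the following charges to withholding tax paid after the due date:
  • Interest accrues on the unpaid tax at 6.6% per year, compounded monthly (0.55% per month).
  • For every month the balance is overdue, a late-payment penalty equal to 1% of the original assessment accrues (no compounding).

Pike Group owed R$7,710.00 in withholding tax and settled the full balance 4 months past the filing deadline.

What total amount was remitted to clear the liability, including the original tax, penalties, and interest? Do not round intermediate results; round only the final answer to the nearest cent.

R$8,189.42

Late-payment penalty = 1% × R$7,710.00 × 4 mo = R$308.40
Interest: R$7,710.00 × ((1 + 0.0055)^4 − 1) = R$7,710.00 × 0.0221822… = R$171.0245…
Total = R$7,710.00 + R$308.4000 + R$171.0245… = R$8,189.42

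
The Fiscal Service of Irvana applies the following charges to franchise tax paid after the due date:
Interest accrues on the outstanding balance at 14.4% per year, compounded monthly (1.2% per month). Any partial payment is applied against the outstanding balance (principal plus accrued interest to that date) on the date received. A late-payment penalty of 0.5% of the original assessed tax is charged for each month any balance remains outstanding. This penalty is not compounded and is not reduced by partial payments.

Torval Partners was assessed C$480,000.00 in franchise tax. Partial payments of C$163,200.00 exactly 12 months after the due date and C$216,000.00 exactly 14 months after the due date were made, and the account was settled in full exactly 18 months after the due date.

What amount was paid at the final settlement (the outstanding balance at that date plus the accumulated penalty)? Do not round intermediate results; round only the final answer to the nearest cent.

Balance at month 12: C$480,000.0000 × (1 + 0.012)^12 = C$553,869.4196…
After C$163,200.00 payment: C$553,869.4196… − C$163,200.00 = C$390,669.4196…
Balance at month 14: C$390,669.4196… × (1 + 0.012)^2 = C$400,101.7421…
After C$216,000.00 payment: C$400,101.7421… − C$216,000.00 = C$184,101.7421…
Balance at month 18: C$184,101.7421… × (1 + 0.012)^4 = C$193,098.9659…
Penalty: 18 × 0.5% × C$480,000.00 = C$43,200.00
Final settlement = outstanding balance + penalty = C$193,098.9659… + C$43,200.00 = C$236,298.97

C$236,298.97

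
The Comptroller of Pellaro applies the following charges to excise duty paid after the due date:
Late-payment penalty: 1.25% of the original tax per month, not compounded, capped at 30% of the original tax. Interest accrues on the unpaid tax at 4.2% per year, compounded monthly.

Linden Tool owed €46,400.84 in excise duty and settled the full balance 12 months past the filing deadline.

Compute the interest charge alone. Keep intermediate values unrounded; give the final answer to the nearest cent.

€1,986.79

Interest (4.2%/yr ÷ 12 = 0.35%/month): €46,400.84 × ((1 + 0.0035)^12 − 1) = €1,986.7915…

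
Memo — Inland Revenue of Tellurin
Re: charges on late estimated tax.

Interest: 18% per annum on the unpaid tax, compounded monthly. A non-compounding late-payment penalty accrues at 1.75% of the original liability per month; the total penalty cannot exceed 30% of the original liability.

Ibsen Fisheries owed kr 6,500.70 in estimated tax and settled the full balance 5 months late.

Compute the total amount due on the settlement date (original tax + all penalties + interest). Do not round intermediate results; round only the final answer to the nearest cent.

Penalty: 5 × 1.75% × kr 6,500.70 = kr 568.81… (below the 30% cap of kr 1,950.21)
Interest (18%/yr ÷ 12 = 1.5%/month): kr 6,500.70 × ((1 + 0.015)^5 − 1) = kr 502.4001…
Total = kr 6,500.70 + kr 568.8113… + kr 502.4001… = kr 7,571.91

kr 7,571.91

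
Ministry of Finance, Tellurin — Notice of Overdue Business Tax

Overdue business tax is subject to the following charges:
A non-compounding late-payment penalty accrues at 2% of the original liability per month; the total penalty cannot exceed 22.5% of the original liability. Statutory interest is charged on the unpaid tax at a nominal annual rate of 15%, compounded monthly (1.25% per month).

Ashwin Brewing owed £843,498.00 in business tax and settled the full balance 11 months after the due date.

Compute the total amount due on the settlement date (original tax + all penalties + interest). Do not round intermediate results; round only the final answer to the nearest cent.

Penalty: 11 × 2% × £843,498.00 = £185,569.56 (below the 22.5% cap of £189,787.05)
Interest: £843,498.00 × ((1 + 0.0125)^11 − 1) = £843,498.00 × 0.1464242… = £123,508.5325…
Total = £843,498.00 + £185,569.5600 + £123,508.5325… = £1,152,576.09

£1,152,576.09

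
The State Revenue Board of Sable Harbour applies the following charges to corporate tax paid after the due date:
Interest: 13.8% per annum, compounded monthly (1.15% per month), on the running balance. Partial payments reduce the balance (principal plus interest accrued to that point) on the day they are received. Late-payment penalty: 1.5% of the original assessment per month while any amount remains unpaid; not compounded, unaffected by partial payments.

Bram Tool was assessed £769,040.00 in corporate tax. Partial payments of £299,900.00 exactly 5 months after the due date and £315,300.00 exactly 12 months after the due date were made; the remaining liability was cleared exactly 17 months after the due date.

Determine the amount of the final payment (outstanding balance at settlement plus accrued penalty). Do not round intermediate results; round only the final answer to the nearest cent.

Balance at month 5: £769,040.0000 × (1 + 0.0115)^5 = £814,288.6189…
After £299,900.00 payment: £814,288.6189… − £299,900.00 = £514,388.6189…
Balance at month 12: £514,388.6189… × (1 + 0.0115)^7 = £557,253.1869…
After £315,300.00 payment: £557,253.1869… − £315,300.00 = £241,953.1869…
Balance at month 17: £241,953.1869… × (1 + 0.0115)^5 = £256,189.1792…
Penalty: 17 × 1.5% × £769,040.00 = £196,105.20
Final settlement = outstanding balance + penalty = £256,189.1792… + £196,105.20 = £452,294.38

£452,294.38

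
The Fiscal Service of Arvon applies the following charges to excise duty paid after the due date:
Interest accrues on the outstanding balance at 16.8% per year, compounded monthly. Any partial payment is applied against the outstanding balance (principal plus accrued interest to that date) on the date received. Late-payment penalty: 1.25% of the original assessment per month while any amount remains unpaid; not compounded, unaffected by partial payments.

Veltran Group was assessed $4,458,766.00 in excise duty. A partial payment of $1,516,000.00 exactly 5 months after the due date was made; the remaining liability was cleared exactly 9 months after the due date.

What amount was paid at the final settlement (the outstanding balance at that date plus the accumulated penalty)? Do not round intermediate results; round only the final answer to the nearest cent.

$3,951,996.85

Monthly rate = 16.8% ÷ 12 = 1.4%
Balance at month 5: $4,458,766.0000 × (1 + 0.014)^5 = $4,779,742.0087…
After $1,516,000.00 payment: $4,779,742.0087… − $1,516,000.00 = $3,263,742.0087…
Balance at month 9: $3,263,742.0087… × (1 + 0.014)^4 = $3,450,385.6700…
Penalty: 9 × 1.25% × $4,458,766.00 = $501,611.18…
Final settlement = outstanding balance + penalty = $3,450,385.6700… + $501,611.18… = $3,951,996.85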